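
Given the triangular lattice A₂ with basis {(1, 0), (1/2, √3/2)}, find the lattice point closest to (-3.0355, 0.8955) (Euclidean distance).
(-3.5, 0.866)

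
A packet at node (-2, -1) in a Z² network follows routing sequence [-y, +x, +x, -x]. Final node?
(-1, -2)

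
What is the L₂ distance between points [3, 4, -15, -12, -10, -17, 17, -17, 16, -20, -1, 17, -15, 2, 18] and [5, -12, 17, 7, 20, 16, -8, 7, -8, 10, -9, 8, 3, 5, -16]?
89.1347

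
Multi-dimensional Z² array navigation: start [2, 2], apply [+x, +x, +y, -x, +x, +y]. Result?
(4, 4)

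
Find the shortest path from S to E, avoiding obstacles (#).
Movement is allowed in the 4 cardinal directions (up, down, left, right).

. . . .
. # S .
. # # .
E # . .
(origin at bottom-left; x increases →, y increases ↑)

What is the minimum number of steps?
6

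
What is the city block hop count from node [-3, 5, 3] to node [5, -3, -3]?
22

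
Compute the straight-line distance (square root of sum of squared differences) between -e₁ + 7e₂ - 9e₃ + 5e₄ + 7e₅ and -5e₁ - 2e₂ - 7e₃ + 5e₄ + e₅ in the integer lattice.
11.7047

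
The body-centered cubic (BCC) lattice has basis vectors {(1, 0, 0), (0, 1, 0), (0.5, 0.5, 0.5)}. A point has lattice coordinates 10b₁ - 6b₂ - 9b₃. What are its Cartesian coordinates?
(5.5, -10.5, -4.5)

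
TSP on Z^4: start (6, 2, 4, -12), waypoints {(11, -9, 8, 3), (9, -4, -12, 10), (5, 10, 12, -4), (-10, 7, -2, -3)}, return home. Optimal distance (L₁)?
180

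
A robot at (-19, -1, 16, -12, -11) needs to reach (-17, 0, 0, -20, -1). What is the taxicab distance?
37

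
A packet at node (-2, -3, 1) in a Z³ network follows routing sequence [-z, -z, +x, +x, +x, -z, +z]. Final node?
(1, -3, -1)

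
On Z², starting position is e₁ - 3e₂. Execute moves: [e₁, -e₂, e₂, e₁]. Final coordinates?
(3, -3)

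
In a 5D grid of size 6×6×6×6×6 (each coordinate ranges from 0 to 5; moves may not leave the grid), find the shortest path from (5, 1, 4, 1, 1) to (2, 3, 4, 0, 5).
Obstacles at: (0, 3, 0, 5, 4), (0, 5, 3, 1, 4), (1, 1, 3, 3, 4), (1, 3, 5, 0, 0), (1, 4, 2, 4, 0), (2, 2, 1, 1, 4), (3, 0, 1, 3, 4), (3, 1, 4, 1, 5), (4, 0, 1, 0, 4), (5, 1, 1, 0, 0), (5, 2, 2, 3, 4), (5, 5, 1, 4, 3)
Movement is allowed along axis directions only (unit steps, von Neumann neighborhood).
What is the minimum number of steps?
10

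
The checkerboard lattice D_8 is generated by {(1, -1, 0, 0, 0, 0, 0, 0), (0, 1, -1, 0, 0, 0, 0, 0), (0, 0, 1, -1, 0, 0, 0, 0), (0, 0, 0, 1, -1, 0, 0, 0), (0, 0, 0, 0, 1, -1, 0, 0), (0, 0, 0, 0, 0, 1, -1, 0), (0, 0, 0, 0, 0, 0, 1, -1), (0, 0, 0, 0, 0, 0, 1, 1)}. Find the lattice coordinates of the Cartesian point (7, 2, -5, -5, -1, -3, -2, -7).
7b₁ + 9b₂ + 4b₃ - b₄ - 2b₅ - 5b₆ - 7b₈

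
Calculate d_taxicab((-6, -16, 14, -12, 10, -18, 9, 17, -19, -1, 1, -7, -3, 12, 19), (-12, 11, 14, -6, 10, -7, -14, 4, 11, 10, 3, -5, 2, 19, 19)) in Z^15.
143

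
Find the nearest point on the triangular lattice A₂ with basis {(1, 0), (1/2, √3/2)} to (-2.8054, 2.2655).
(-2.5, 2.598)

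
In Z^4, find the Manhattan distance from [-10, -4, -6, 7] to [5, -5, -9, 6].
20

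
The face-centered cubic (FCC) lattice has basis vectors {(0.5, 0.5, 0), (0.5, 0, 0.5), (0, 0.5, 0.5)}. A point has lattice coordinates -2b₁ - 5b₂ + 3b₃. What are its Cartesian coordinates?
(-3.5, 0.5, -1)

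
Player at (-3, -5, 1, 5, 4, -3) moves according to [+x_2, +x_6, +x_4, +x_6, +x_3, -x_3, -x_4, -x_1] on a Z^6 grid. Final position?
(-4, -4, 1, 5, 4, -1)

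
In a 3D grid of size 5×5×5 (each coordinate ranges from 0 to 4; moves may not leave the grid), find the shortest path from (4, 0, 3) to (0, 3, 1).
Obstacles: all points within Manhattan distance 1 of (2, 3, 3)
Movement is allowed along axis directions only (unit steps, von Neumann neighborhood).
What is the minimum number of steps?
9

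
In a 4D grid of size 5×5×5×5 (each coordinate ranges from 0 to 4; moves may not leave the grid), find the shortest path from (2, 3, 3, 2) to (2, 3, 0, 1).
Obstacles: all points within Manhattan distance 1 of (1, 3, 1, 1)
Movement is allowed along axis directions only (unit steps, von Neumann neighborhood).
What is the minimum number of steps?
4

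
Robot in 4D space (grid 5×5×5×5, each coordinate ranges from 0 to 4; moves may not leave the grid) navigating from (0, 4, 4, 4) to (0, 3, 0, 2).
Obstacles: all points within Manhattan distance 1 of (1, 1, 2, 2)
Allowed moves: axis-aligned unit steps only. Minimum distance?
7
(one shortest path: (0, 4, 4, 4) → (0, 3, 4, 4) → (0, 3, 3, 4) → (0, 3, 2, 4) → (0, 3, 1, 4) → (0, 3, 0, 4) → (0, 3, 0, 3) → (0, 3, 0, 2))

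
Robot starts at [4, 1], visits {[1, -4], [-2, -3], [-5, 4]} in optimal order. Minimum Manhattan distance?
22
(one optimal route: (4, 1) → (1, -4) → (-2, -3) → (-5, 4))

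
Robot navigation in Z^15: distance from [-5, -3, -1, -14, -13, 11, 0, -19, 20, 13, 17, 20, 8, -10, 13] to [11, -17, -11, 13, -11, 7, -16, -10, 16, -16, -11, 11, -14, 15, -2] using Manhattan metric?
230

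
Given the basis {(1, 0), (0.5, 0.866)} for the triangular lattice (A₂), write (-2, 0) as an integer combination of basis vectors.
-2b₁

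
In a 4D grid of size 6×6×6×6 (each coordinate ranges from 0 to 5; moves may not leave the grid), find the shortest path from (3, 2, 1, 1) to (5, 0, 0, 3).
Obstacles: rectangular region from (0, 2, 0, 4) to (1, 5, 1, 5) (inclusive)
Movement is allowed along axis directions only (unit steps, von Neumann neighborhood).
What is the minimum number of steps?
7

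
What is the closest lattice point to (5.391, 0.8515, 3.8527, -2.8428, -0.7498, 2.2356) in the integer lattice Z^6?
(5, 1, 4, -3, -1, 2)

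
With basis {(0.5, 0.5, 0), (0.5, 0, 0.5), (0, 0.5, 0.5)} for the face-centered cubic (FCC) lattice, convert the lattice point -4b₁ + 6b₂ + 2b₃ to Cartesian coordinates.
(1, -1, 4)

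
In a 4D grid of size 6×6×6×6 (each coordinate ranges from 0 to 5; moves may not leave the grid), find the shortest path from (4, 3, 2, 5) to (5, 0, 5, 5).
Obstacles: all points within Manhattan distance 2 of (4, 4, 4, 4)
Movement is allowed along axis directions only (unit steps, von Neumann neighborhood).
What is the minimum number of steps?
7
(one shortest path: (4, 3, 2, 5) → (5, 3, 2, 5) → (5, 2, 2, 5) → (5, 1, 2, 5) → (5, 0, 2, 5) → (5, 0, 3, 5) → (5, 0, 4, 5) → (5, 0, 5, 5))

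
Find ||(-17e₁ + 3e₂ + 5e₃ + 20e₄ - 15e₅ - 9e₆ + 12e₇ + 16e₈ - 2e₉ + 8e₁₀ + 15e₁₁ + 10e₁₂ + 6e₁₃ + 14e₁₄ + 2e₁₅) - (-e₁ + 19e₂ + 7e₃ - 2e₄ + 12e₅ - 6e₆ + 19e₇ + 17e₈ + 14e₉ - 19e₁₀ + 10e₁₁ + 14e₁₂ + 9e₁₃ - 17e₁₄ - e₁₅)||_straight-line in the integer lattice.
61.5873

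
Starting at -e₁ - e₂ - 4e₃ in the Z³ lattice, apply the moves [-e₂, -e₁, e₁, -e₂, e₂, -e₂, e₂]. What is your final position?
(-1, -2, -4)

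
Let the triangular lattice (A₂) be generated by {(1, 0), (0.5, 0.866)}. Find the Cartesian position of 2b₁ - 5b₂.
(-0.5, -4.33)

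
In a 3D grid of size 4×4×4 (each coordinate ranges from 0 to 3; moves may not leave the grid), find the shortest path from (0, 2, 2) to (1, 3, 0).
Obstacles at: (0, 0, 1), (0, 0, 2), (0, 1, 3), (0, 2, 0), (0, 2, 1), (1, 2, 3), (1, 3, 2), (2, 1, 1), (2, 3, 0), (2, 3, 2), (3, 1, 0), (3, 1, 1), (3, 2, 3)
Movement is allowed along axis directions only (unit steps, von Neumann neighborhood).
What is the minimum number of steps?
4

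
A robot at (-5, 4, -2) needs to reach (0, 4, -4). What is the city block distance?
7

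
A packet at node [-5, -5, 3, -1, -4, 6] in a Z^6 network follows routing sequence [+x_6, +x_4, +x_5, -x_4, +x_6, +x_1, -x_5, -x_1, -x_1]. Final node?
(-6, -5, 3, -1, -4, 8)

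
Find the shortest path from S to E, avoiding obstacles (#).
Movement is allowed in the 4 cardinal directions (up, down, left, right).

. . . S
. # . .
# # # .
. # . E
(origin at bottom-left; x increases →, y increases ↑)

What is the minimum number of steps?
3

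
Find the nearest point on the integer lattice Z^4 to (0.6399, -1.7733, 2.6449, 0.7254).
(1, -2, 3, 1)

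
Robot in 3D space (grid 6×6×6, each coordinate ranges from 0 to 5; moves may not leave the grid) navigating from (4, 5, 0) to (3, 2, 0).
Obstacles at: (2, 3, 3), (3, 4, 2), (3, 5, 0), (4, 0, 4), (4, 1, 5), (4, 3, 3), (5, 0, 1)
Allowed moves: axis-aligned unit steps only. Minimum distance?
4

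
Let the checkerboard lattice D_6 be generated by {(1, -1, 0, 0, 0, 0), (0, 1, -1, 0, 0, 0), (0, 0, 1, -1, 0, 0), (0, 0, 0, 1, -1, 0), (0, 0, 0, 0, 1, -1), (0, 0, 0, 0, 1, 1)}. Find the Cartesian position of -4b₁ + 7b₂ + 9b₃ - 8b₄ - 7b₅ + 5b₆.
(-4, 11, 2, -17, 6, 12)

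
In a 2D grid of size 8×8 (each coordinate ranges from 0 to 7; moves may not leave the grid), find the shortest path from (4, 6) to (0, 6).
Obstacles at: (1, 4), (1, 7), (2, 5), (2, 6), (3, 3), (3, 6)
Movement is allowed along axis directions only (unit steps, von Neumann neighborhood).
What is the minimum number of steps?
10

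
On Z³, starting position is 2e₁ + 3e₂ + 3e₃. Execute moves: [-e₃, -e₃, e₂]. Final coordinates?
(2, 4, 1)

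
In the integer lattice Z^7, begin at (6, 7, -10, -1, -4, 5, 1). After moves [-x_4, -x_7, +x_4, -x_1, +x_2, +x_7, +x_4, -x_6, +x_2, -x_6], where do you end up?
(5, 9, -10, 0, -4, 3, 1)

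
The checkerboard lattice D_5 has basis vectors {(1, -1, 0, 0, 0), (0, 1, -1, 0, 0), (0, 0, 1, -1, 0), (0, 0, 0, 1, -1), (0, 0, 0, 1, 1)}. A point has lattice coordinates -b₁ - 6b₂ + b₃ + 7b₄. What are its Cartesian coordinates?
(-1, -5, 7, 6, -7)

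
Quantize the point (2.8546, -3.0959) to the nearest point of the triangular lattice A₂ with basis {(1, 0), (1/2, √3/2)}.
(3, -3.464)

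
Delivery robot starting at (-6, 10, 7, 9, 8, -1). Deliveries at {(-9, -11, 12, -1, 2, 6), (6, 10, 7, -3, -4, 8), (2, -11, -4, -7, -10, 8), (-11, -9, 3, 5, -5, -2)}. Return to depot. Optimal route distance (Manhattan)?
218
(one optimal route: (-6, 10, 7, 9, 8, -1) → (6, 10, 7, -3, -4, 8) → (2, -11, -4, -7, -10, 8) → (-9, -11, 12, -1, 2, 6) → (-11, -9, 3, 5, -5, -2) → (-6, 10, 7, 9, 8, -1))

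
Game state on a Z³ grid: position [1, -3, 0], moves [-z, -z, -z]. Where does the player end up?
(1, -3, -3)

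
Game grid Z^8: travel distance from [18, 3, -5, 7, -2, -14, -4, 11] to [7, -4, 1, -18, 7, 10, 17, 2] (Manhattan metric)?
112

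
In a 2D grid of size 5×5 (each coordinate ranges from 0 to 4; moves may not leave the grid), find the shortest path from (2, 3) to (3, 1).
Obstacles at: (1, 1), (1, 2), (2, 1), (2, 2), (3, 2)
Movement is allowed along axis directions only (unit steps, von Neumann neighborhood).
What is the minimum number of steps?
5
(one shortest path: (2, 3) → (3, 3) → (4, 3) → (4, 2) → (4, 1) → (3, 1))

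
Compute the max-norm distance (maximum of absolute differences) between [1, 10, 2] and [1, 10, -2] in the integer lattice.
4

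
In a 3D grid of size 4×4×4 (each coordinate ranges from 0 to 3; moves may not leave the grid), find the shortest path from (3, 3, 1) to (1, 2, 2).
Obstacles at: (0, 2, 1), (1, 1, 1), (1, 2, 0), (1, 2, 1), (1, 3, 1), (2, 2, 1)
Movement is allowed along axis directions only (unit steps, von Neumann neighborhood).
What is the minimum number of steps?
4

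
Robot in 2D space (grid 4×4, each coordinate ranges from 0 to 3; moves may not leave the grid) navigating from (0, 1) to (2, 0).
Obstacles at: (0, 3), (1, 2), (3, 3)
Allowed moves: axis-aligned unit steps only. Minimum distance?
3
(one shortest path: (0, 1) → (1, 1) → (2, 1) → (2, 0))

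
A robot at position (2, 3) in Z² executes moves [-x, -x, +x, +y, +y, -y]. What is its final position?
(1, 4)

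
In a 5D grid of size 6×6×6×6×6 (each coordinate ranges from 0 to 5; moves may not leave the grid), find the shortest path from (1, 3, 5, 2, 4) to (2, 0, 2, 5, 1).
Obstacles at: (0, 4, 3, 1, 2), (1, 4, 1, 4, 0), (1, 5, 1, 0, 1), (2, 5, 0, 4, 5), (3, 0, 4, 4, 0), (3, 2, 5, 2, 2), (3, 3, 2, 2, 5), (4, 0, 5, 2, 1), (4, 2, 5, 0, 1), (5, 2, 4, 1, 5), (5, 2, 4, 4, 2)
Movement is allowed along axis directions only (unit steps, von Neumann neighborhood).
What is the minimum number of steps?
13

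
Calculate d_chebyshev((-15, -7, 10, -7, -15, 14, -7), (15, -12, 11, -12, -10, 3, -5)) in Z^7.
30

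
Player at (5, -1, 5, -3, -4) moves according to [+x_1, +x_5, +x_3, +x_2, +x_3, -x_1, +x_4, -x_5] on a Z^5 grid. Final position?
(5, 0, 7, -2, -4)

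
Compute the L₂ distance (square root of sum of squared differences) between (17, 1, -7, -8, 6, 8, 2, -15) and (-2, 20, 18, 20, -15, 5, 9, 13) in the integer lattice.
58.4294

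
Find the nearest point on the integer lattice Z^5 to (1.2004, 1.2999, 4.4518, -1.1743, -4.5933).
(1, 1, 4, -1, -5)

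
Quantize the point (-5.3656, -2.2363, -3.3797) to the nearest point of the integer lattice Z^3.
(-5, -2, -3)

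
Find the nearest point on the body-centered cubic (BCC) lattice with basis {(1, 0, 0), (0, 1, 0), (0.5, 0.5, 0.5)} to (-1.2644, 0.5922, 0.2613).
(-1.5, 0.5, 0.5)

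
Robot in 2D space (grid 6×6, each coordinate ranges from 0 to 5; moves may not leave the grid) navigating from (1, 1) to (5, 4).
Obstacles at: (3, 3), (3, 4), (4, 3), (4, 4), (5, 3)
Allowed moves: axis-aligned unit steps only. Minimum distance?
9
(one shortest path: (1, 1) → (2, 1) → (2, 2) → (2, 3) → (2, 4) → (2, 5) → (3, 5) → (4, 5) → (5, 5) → (5, 4))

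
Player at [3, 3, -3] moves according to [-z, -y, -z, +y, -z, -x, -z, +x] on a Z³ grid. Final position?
(3, 3, -7)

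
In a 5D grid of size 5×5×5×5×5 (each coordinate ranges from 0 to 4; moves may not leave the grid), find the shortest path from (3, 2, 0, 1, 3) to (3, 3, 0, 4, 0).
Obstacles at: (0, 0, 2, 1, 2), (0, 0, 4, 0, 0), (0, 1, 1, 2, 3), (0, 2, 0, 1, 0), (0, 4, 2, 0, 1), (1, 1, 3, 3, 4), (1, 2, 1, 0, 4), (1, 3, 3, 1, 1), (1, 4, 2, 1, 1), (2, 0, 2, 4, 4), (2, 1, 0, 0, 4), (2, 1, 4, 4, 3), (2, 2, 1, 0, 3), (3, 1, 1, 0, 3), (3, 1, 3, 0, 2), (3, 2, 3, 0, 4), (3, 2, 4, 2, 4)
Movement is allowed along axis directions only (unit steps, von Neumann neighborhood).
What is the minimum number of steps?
7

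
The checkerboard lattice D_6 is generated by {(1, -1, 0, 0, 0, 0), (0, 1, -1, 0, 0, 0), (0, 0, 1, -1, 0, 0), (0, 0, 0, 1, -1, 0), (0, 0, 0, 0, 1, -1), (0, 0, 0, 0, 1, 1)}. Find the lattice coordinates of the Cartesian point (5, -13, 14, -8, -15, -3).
5b₁ - 8b₂ + 6b₃ - 2b₄ - 7b₅ - 10b₆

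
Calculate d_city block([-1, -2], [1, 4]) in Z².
8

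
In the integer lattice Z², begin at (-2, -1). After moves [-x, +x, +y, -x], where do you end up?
(-3, 0)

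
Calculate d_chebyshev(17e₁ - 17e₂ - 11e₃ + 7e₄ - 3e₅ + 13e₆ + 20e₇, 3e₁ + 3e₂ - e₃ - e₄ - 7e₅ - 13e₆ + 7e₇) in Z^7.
26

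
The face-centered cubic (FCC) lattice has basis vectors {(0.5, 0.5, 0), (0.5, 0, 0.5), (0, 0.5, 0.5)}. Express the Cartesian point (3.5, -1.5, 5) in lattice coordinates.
-3b₁ + 10b₂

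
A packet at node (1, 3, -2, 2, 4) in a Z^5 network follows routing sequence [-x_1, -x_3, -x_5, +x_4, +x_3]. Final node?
(0, 3, -2, 3, 3)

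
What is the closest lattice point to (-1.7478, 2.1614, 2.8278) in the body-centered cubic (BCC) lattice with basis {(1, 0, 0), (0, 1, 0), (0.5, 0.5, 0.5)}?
(-2, 2, 3)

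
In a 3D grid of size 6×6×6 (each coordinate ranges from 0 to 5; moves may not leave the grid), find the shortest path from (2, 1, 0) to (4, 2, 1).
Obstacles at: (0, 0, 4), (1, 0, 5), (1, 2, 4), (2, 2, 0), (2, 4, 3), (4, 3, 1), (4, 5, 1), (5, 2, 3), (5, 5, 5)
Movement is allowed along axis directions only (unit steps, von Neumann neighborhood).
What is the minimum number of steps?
4
(one shortest path: (2, 1, 0) → (3, 1, 0) → (4, 1, 0) → (4, 2, 0) → (4, 2, 1))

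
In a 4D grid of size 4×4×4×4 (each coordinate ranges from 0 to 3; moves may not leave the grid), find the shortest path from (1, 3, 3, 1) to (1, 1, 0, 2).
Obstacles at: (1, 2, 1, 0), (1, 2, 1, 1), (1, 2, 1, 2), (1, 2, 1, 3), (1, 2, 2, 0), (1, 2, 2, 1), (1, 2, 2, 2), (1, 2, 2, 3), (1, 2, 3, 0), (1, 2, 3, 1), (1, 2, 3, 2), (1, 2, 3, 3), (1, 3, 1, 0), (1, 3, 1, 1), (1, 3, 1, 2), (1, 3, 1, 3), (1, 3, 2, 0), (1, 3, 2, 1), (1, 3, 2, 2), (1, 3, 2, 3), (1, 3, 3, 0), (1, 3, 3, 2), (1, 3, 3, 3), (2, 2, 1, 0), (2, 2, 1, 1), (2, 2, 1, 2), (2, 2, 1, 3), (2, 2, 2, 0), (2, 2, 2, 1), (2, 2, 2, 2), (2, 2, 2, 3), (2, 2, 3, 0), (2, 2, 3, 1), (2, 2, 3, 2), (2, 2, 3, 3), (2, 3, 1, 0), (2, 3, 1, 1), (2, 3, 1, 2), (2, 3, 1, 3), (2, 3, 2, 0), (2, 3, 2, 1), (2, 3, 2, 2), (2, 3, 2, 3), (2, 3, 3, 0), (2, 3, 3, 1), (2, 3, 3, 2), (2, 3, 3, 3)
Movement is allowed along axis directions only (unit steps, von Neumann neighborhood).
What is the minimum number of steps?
8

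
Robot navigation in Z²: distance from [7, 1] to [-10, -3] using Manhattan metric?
21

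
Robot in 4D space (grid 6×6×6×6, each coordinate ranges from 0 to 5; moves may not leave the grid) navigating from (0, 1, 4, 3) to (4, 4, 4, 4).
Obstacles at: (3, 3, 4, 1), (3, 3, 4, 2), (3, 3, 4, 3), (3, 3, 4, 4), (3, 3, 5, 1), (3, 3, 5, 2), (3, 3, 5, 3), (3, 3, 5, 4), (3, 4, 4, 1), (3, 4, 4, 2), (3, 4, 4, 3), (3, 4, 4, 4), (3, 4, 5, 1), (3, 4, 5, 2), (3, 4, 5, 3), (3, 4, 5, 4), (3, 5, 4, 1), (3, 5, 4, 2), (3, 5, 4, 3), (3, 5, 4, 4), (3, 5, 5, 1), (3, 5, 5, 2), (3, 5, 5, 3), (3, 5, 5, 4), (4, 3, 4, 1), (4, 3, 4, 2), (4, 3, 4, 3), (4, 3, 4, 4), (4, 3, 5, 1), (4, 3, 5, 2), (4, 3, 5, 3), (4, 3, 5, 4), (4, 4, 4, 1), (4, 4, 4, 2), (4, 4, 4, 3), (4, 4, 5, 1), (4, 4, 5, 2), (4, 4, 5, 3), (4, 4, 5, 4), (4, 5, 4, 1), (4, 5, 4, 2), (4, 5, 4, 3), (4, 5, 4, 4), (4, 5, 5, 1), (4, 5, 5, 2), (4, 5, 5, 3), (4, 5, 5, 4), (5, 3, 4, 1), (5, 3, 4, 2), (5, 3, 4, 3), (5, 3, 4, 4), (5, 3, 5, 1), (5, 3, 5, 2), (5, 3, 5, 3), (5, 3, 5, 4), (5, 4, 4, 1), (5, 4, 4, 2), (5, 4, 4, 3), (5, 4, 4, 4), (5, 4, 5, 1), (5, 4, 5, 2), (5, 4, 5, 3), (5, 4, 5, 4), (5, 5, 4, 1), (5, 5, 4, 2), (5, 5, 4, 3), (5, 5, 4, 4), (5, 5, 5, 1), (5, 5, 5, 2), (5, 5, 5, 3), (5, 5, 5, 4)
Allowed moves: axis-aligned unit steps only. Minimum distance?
10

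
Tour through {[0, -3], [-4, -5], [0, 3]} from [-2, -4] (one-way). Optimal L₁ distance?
15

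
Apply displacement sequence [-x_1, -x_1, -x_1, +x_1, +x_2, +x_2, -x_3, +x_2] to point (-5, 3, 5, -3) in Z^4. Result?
(-7, 6, 4, -3)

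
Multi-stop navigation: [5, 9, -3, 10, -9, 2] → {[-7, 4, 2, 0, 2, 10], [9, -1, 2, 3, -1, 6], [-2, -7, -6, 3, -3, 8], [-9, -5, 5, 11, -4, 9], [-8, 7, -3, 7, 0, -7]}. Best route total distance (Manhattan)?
161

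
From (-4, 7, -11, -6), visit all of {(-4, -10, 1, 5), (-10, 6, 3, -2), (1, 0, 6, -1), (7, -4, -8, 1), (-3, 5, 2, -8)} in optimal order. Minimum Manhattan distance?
110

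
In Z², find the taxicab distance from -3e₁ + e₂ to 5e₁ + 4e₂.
11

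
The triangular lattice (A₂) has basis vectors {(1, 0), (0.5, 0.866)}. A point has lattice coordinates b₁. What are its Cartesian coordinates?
(1, 0)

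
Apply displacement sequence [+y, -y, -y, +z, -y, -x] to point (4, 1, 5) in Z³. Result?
(3, -1, 6)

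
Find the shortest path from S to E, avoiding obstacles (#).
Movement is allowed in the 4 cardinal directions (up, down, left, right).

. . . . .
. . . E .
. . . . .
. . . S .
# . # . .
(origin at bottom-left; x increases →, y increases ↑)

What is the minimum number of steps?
2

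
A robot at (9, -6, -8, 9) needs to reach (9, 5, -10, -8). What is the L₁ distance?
30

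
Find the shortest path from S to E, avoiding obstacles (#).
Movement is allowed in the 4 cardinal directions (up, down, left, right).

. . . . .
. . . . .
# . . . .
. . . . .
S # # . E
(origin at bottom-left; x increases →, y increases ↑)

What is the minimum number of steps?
6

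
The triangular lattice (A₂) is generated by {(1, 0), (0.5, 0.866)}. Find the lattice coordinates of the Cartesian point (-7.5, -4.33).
-5b₁ - 5b₂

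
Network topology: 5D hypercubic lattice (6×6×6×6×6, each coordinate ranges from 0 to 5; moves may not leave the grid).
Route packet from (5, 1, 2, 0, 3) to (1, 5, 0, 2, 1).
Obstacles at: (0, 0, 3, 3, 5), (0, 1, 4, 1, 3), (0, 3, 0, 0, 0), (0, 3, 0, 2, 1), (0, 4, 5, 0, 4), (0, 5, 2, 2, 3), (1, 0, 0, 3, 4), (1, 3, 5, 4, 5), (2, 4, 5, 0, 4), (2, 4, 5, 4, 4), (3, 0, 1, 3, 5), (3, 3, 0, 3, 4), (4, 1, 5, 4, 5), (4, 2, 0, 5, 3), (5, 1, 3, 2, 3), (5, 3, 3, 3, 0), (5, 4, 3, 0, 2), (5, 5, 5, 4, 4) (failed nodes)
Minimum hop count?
14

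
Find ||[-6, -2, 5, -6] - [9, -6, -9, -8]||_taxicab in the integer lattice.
35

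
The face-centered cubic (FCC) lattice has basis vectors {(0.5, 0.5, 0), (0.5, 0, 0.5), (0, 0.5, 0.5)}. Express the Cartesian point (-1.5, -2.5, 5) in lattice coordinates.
-9b₁ + 6b₂ + 4b₃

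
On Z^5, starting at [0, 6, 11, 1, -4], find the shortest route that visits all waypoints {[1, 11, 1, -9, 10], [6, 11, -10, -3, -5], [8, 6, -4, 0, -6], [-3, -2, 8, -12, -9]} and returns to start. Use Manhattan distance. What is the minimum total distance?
158
(one optimal route: (0, 6, 11, 1, -4) → (8, 6, -4, 0, -6) → (6, 11, -10, -3, -5) → (1, 11, 1, -9, 10) → (-3, -2, 8, -12, -9) → (0, 6, 11, 1, -4))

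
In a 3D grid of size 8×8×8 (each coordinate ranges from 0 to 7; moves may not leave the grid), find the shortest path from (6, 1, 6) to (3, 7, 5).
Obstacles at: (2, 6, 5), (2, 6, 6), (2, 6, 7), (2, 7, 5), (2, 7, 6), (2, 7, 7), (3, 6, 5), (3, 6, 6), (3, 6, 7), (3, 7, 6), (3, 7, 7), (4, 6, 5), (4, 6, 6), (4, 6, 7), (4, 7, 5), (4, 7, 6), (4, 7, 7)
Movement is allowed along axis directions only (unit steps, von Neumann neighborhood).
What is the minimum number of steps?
12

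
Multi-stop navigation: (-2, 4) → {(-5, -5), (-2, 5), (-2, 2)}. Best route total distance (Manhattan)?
14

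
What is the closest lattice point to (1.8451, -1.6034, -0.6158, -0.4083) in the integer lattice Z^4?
(2, -2, -1, 0)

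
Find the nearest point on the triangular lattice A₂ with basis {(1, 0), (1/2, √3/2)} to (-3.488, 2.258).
(-3.5, 2.598)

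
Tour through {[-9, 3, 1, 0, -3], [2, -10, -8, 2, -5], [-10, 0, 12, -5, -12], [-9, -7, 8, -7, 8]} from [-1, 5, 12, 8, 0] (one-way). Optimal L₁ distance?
145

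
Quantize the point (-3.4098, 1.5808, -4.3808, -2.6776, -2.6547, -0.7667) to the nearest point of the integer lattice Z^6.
(-3, 2, -4, -3, -3, -1)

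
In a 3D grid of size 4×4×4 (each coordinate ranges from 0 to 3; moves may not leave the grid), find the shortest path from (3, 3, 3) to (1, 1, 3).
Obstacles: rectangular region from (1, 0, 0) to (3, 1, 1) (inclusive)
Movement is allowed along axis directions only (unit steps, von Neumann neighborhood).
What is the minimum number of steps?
4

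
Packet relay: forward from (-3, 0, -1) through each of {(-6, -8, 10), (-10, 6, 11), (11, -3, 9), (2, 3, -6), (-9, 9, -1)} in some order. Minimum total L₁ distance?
93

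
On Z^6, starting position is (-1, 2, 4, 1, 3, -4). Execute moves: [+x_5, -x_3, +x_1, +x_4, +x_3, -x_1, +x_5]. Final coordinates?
(-1, 2, 4, 2, 5, -4)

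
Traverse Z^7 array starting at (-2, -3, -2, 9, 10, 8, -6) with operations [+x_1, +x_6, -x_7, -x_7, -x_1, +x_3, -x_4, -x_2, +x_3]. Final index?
(-2, -4, 0, 8, 10, 9, -8)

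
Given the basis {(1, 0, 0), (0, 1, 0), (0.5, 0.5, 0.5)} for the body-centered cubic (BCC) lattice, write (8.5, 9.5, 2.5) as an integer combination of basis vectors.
6b₁ + 7b₂ + 5b₃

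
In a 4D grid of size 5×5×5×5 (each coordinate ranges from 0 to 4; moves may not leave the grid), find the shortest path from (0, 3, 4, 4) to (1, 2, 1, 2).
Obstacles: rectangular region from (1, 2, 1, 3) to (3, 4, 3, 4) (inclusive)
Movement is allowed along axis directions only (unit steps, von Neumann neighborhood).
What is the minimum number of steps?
7
(one shortest path: (0, 3, 4, 4) → (1, 3, 4, 4) → (1, 2, 4, 4) → (1, 2, 4, 3) → (1, 2, 4, 2) → (1, 2, 3, 2) → (1, 2, 2, 2) → (1, 2, 1, 2))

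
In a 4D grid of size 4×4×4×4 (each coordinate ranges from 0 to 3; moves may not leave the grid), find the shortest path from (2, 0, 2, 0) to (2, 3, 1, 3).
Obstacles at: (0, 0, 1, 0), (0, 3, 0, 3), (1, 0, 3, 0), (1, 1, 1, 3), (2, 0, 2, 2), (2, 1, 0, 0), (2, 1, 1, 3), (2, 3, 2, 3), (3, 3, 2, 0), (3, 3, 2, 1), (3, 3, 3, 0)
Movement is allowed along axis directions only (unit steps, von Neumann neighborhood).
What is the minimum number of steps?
7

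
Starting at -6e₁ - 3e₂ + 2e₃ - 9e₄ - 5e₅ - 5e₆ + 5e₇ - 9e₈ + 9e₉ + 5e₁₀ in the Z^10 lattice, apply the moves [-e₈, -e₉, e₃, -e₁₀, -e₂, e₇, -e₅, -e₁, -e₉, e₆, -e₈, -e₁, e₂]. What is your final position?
(-8, -3, 3, -9, -6, -4, 6, -11, 7, 4)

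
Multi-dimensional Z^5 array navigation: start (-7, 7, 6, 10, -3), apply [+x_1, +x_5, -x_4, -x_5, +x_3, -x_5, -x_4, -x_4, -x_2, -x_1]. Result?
(-7, 6, 7, 7, -4)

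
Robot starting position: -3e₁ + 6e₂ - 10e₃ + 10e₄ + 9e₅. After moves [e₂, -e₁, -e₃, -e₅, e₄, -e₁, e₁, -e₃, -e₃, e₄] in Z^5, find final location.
(-4, 7, -13, 12, 8)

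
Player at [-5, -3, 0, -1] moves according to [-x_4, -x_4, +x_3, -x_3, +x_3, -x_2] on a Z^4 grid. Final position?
(-5, -4, 1, -3)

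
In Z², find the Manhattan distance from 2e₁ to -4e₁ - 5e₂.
11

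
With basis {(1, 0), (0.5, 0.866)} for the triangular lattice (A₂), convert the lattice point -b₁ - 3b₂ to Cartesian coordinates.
(-2.5, -2.598)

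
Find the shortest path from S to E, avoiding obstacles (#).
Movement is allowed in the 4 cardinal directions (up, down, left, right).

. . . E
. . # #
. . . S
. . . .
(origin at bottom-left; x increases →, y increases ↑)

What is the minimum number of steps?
6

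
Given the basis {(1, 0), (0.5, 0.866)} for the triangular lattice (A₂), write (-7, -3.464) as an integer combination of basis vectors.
-5b₁ - 4b₂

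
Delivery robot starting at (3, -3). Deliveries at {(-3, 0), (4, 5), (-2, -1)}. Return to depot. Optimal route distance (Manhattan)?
30
(one optimal route: (3, -3) → (4, 5) → (-3, 0) → (-2, -1) → (3, -3))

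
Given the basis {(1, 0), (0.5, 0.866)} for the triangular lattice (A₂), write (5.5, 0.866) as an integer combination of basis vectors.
5b₁ + b₂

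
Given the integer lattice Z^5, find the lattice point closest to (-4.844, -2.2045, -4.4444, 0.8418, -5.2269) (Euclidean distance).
(-5, -2, -4, 1, -5)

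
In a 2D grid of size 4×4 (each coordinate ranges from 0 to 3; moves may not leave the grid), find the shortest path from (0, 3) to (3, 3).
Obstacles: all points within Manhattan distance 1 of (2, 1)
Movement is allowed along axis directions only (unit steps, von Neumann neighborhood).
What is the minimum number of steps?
3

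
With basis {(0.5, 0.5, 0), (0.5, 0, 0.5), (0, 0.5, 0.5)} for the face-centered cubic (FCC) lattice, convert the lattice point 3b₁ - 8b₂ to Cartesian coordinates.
(-2.5, 1.5, -4)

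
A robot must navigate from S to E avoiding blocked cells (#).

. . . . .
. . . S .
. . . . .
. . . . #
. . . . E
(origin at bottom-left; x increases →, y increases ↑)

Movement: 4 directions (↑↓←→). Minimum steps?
4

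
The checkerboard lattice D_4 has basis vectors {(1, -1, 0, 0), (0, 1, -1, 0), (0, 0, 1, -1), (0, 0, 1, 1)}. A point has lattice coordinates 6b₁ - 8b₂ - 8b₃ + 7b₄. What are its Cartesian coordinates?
(6, -14, 7, 15)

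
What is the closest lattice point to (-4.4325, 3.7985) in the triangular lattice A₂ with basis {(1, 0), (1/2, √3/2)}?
(-4.5, 4.33)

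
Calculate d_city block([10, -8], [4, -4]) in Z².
10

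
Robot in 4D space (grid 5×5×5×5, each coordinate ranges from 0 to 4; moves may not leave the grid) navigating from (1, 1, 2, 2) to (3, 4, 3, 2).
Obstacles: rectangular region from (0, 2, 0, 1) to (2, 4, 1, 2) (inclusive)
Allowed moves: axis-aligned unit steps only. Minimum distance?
6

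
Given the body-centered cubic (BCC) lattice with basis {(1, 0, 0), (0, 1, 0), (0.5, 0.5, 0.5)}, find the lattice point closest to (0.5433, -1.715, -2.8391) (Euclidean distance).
(0.5, -1.5, -2.5)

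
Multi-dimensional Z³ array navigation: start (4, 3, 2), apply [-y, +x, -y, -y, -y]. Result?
(5, -1, 2)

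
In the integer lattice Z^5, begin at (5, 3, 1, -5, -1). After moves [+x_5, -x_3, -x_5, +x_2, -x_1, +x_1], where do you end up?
(5, 4, 0, -5, -1)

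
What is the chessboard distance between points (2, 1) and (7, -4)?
5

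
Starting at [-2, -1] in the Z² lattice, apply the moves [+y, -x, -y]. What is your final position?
(-3, -1)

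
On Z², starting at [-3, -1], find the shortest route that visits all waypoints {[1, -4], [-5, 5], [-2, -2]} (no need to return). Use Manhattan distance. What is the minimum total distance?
22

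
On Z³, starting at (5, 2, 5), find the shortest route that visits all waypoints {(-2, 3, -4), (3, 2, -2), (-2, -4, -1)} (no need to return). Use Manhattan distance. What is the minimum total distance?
27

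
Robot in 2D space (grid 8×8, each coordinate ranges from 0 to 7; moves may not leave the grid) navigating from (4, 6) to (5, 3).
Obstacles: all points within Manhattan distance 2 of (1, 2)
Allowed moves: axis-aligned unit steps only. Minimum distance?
4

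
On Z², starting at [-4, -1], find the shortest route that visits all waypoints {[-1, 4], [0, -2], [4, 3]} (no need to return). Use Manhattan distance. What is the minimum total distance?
18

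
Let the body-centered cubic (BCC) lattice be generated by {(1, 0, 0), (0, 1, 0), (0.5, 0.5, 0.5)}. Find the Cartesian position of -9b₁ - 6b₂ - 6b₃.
(-12, -9, -3)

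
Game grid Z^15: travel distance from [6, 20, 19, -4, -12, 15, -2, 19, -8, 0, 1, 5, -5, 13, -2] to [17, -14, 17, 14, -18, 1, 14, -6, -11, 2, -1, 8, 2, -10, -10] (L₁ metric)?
174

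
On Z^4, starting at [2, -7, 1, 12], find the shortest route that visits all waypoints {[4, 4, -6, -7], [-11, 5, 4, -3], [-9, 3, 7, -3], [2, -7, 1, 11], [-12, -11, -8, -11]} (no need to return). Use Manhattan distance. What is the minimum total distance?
114
(one optimal route: (2, -7, 1, 12) → (2, -7, 1, 11) → (4, 4, -6, -7) → (-9, 3, 7, -3) → (-11, 5, 4, -3) → (-12, -11, -8, -11))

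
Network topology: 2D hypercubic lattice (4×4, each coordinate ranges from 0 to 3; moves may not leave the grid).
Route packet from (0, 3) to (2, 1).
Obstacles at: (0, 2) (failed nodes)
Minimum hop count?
4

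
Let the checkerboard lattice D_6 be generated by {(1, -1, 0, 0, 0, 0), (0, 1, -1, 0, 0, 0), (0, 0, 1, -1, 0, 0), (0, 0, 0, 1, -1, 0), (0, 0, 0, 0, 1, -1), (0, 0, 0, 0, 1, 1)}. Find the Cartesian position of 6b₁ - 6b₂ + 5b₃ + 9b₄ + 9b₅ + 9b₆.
(6, -12, 11, 4, 9, 0)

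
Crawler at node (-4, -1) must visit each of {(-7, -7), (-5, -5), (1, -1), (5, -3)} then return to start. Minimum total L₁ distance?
36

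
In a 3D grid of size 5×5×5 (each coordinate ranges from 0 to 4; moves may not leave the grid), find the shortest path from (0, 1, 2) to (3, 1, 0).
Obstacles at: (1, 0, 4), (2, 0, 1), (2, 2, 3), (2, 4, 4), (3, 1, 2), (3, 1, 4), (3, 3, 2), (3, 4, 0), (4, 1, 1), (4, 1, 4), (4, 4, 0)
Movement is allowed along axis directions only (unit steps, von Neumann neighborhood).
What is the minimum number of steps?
5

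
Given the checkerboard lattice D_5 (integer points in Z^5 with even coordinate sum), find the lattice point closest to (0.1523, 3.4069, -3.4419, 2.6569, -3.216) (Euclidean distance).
(0, 3, -3, 3, -3)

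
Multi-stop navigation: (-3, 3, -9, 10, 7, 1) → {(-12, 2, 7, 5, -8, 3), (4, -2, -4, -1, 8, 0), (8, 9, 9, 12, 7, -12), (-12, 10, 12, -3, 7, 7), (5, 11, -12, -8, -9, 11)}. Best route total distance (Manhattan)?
249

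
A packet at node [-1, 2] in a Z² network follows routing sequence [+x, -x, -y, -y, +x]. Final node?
(0, 0)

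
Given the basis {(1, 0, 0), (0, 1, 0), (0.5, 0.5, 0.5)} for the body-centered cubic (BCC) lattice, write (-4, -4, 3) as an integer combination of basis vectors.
-7b₁ - 7b₂ + 6b₃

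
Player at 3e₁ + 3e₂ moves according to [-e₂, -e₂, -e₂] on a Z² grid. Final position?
(3, 0)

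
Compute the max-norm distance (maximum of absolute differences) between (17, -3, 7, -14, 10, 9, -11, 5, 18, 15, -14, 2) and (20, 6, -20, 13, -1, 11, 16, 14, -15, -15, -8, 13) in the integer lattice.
33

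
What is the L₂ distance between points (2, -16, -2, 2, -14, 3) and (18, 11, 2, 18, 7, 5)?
41.2553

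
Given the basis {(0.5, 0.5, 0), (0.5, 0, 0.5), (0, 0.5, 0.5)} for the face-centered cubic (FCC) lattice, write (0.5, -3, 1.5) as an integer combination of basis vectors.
-4b₁ + 5b₂ - 2b₃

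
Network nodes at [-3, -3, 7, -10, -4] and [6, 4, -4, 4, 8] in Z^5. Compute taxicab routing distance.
53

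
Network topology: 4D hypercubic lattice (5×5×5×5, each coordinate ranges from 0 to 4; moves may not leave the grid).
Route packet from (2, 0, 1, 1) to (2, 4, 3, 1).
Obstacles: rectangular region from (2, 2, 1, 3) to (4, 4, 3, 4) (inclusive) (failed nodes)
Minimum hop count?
6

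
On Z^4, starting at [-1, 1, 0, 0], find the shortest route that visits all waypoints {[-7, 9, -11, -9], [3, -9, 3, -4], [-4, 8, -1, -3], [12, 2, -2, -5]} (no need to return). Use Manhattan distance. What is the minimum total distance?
92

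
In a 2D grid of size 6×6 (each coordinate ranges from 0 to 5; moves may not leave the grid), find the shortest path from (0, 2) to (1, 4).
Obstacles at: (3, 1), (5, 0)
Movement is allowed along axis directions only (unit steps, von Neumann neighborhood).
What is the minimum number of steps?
3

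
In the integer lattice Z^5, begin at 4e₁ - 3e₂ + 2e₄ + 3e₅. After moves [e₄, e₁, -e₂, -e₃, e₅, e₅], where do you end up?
(5, -4, -1, 3, 5)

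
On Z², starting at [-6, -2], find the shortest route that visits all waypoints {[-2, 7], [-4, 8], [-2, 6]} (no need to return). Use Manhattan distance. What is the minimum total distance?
16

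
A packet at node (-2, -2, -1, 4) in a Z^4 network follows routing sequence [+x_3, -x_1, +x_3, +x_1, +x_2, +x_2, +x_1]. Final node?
(-1, 0, 1, 4)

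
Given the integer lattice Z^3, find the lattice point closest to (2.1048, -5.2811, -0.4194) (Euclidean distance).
(2, -5, 0)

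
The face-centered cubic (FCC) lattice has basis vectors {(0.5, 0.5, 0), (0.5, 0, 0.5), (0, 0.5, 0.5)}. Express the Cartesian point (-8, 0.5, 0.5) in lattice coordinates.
-8b₁ - 8b₂ + 9b₃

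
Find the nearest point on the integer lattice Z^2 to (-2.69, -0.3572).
(-3, 0)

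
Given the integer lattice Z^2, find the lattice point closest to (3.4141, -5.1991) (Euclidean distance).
(3, -5)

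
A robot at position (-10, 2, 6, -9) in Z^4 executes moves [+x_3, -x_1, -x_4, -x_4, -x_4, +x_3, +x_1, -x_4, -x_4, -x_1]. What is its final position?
(-11, 2, 8, -14)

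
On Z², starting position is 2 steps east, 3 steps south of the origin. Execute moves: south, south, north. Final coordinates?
(2, -4)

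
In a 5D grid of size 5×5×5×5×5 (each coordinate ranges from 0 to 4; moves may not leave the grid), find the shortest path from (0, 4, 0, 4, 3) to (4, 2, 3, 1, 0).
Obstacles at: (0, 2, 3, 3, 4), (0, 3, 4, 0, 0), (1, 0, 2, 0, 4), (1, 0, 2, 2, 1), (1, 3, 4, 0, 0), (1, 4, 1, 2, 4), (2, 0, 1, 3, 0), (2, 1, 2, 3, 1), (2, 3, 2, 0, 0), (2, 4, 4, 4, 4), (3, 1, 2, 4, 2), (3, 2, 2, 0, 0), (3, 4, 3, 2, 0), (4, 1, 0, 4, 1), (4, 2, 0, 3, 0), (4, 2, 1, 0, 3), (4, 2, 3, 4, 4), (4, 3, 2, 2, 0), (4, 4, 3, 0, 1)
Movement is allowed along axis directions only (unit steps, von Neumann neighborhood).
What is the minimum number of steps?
15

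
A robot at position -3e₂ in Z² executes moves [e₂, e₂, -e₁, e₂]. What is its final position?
(-1, 0)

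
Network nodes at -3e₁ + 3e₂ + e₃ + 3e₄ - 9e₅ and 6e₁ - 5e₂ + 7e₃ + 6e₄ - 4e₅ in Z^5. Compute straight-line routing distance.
14.6629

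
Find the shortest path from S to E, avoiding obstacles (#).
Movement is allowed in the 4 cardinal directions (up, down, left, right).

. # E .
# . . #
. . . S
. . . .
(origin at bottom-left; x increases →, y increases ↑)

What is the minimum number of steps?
3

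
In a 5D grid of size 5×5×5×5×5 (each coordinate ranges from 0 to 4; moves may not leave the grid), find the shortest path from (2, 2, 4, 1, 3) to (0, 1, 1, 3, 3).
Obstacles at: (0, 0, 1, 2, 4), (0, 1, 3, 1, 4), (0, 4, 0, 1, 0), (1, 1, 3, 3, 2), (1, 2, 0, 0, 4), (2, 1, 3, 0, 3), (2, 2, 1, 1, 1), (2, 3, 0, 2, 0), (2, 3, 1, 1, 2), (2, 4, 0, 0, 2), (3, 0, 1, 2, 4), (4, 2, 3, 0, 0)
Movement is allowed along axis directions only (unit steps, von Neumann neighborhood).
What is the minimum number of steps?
8
(one shortest path: (2, 2, 4, 1, 3) → (1, 2, 4, 1, 3) → (0, 2, 4, 1, 3) → (0, 1, 4, 1, 3) → (0, 1, 3, 1, 3) → (0, 1, 2, 1, 3) → (0, 1, 1, 1, 3) → (0, 1, 1, 2, 3) → (0, 1, 1, 3, 3))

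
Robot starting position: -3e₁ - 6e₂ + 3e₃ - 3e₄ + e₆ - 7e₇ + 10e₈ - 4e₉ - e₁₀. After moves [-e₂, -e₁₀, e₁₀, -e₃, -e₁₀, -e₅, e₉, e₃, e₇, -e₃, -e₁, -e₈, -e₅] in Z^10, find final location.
(-4, -7, 2, -3, -2, 1, -6, 9, -3, -2)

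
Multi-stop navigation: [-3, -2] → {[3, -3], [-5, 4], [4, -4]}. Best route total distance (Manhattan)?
25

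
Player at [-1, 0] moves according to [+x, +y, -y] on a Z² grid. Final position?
(0, 0)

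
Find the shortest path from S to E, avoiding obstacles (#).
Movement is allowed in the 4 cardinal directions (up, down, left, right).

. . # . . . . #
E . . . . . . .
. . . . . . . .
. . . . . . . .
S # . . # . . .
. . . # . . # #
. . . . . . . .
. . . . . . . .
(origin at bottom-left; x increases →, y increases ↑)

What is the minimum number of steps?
3
(one shortest path: (0, 3) → (0, 4) → (0, 5) → (0, 6))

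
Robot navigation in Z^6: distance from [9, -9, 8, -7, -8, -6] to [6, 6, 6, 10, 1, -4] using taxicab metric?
48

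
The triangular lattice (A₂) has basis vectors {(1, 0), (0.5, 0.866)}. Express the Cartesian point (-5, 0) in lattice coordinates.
-5b₁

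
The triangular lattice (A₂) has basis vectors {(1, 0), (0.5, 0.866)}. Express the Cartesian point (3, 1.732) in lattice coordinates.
2b₁ + 2b₂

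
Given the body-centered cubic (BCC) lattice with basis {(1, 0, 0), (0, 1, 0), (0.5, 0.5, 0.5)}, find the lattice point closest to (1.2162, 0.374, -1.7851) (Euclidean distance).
(1.5, 0.5, -1.5)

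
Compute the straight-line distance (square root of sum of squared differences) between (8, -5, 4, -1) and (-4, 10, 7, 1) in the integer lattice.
19.5448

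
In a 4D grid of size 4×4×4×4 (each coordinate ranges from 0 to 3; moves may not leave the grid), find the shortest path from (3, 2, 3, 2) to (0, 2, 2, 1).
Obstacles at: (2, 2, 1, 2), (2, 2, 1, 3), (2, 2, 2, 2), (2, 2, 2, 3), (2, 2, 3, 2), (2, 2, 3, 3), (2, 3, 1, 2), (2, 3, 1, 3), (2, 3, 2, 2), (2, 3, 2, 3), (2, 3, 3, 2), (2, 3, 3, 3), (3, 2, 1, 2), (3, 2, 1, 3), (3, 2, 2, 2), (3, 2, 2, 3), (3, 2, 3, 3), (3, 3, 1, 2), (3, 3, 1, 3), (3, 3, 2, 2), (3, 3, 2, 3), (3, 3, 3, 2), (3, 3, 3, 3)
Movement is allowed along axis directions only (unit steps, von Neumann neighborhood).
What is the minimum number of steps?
5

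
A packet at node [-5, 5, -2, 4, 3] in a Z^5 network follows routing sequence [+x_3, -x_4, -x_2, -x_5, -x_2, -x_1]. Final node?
(-6, 3, -1, 3, 2)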